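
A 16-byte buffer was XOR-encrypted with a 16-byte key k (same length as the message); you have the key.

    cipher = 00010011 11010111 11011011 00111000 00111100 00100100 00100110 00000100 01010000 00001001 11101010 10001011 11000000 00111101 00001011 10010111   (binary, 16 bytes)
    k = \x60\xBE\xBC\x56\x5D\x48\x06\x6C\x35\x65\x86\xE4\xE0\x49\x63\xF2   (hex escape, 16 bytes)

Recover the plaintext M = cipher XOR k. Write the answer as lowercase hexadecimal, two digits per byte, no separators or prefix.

XOR is its own inverse, so applying the key byte-wise gives the result directly.
13 ^ 60 = 73
d7 ^ be = 69
db ^ bc = 67
38 ^ 56 = 6e
3c ^ 5d = 61
24 ^ 48 = 6c
26 ^ 06 = 20
04 ^ 6c = 68
50 ^ 35 = 65
09 ^ 65 = 6c
ea ^ 86 = 6c
8b ^ e4 = 6f
c0 ^ e0 = 20
3d ^ 49 = 74
0b ^ 63 = 68
97 ^ f2 = 65

7369676e616c2068656c6c6f20746865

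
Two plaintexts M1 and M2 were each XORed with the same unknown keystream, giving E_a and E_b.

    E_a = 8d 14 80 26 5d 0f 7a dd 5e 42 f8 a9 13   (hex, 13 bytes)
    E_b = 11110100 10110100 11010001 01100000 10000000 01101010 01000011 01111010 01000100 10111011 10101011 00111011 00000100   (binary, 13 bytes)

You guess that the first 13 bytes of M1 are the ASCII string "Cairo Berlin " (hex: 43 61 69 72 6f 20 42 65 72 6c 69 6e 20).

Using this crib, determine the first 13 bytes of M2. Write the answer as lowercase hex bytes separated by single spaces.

3a c1 38 34 b2 45 7b c2 68 95 3a fc 37

First, E_a ⊕ E_b = (M1 ⊕ K) ⊕ (M2 ⊕ K) = M1 ⊕ M2, so the key drops out. Then M2 = (M1 ⊕ M2) ⊕ M1 over the first 13 bytes.
byte 0: (8d ⊕ f4) ⊕ 43 = 79 ⊕ 43 = 3a
byte 1: (14 ⊕ b4) ⊕ 61 = a0 ⊕ 61 = c1
byte 2: (80 ⊕ d1) ⊕ 69 = 51 ⊕ 69 = 38
byte 3: (26 ⊕ 60) ⊕ 72 = 46 ⊕ 72 = 34
byte 4: (5d ⊕ 80) ⊕ 6f = dd ⊕ 6f = b2
byte 5: (0f ⊕ 6a) ⊕ 20 = 65 ⊕ 20 = 45
byte 6: (7a ⊕ 43) ⊕ 42 = 39 ⊕ 42 = 7b
byte 7: (dd ⊕ 7a) ⊕ 65 = a7 ⊕ 65 = c2
byte 8: (5e ⊕ 44) ⊕ 72 = 1a ⊕ 72 = 68
byte 9: (42 ⊕ bb) ⊕ 6c = f9 ⊕ 6c = 95
byte 10: (f8 ⊕ ab) ⊕ 69 = 53 ⊕ 69 = 3a
byte 11: (a9 ⊕ 3b) ⊕ 6e = 92 ⊕ 6e = fc
byte 12: (13 ⊕ 04) ⊕ 20 = 17 ⊕ 20 = 37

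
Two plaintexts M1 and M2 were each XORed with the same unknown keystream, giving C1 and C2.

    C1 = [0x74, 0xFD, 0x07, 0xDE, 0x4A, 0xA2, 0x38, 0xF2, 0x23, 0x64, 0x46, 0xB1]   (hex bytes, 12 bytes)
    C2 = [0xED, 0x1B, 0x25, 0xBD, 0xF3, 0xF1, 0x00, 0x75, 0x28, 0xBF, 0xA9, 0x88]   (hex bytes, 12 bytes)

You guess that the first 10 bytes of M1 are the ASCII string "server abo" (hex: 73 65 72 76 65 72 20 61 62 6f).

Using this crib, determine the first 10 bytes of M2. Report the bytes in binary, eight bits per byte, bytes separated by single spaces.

11101010 10000011 01010000 00010101 11011100 00100001 00011000 11100110 01101001 10110100

First, C1 ⊕ C2 = (M1 ⊕ K) ⊕ (M2 ⊕ K) = M1 ⊕ M2, so the key drops out. Then M2 = (M1 ⊕ M2) ⊕ M1 over the first 10 bytes.
byte 0: (74 xor ed) xor 73 = 99 xor 73 = ea
byte 1: (fd xor 1b) xor 65 = e6 xor 65 = 83
byte 2: (07 xor 25) xor 72 = 22 xor 72 = 50
byte 3: (de xor bd) xor 76 = 63 xor 76 = 15
byte 4: (4a xor f3) xor 65 = b9 xor 65 = dc
byte 5: (a2 xor f1) xor 72 = 53 xor 72 = 21
byte 6: (38 xor 00) xor 20 = 38 xor 20 = 18
byte 7: (f2 xor 75) xor 61 = 87 xor 61 = e6
byte 8: (23 xor 28) xor 62 = 0b xor 62 = 69
byte 9: (64 xor bf) xor 6f = db xor 6f = b4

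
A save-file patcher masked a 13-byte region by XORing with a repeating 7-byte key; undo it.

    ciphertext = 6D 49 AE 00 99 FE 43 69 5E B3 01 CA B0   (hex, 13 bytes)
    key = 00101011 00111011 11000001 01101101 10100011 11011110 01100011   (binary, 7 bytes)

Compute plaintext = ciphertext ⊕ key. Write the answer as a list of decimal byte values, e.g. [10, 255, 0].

The 7-byte key repeats, so the effective keystream is 2b 3b c1 6d a3 de 63 2b 3b c1 6d a3 de.
byte 0: 6d ⊕ 2b = 46
byte 1: 49 ⊕ 3b = 72
byte 2: ae ⊕ c1 = 6f
byte 3: 00 ⊕ 6d = 6d
byte 4: 99 ⊕ a3 = 3a
byte 5: fe ⊕ de = 20
byte 6: 43 ⊕ 63 = 20
byte 7: 69 ⊕ 2b = 42
byte 8: 5e ⊕ 3b = 65
byte 9: b3 ⊕ c1 = 72
byte 10: 01 ⊕ 6d = 6c
byte 11: ca ⊕ a3 = 69
byte 12: b0 ⊕ de = 6e

[70, 114, 111, 109, 58, 32, 32, 66, 101, 114, 108, 105, 110]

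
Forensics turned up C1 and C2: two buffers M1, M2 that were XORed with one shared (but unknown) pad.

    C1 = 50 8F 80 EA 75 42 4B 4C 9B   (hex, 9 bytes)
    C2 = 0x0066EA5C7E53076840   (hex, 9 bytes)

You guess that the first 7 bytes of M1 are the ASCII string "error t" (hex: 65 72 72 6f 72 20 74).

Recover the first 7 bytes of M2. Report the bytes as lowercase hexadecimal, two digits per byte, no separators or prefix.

First, C1 ⊕ C2 = (M1 ⊕ K) ⊕ (M2 ⊕ K) = M1 ⊕ M2, so the key drops out. Then M2 = (M1 ⊕ M2) ⊕ M1 over the first 7 bytes.
byte 0: (50 ^ 00) ^ 65 = 50 ^ 65 = 35
byte 1: (8f ^ 66) ^ 72 = e9 ^ 72 = 9b
byte 2: (80 ^ ea) ^ 72 = 6a ^ 72 = 18
byte 3: (ea ^ 5c) ^ 6f = b6 ^ 6f = d9
byte 4: (75 ^ 7e) ^ 72 = 0b ^ 72 = 79
byte 5: (42 ^ 53) ^ 20 = 11 ^ 20 = 31
byte 6: (4b ^ 07) ^ 74 = 4c ^ 74 = 38

359b18d9793138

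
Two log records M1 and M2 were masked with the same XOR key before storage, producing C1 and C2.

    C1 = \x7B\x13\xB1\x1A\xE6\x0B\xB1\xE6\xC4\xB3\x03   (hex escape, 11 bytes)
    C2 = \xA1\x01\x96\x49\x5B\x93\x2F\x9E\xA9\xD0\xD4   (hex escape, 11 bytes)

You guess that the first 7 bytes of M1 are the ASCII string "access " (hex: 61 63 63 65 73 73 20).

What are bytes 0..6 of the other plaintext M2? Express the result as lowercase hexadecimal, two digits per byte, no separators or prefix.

bb714436ceebbe

First, C1 ⊕ C2 = (M1 ⊕ K) ⊕ (M2 ⊕ K) = M1 ⊕ M2, so the key drops out. Then M2 = (M1 ⊕ M2) ⊕ M1 over the first 7 bytes.
byte 0: (7b ⊕ a1) ⊕ 61 = da ⊕ 61 = bb
byte 1: (13 ⊕ 01) ⊕ 63 = 12 ⊕ 63 = 71
byte 2: (b1 ⊕ 96) ⊕ 63 = 27 ⊕ 63 = 44
byte 3: (1a ⊕ 49) ⊕ 65 = 53 ⊕ 65 = 36
byte 4: (e6 ⊕ 5b) ⊕ 73 = bd ⊕ 73 = ce
byte 5: (0b ⊕ 93) ⊕ 73 = 98 ⊕ 73 = eb
byte 6: (b1 ⊕ 2f) ⊕ 20 = 9e ⊕ 20 = be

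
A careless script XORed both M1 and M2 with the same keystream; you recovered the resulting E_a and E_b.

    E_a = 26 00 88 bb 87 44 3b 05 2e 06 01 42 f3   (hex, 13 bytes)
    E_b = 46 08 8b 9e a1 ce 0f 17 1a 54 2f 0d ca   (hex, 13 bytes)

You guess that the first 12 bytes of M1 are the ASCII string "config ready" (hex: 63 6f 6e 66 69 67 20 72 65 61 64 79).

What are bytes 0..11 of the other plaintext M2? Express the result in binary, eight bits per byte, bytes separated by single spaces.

00000011 01100111 01101101 01000011 01001111 11101101 00010100 01100000 01010001 00110011 01001010 00110110

First, E_a ⊕ E_b = (M1 ⊕ K) ⊕ (M2 ⊕ K) = M1 ⊕ M2, so the key drops out. Then M2 = (M1 ⊕ M2) ⊕ M1 over the first 12 bytes.
byte 0: (26 XOR 46) XOR 63 = 60 XOR 63 = 03
byte 1: (00 XOR 08) XOR 6f = 08 XOR 6f = 67
byte 2: (88 XOR 8b) XOR 6e = 03 XOR 6e = 6d
byte 3: (bb XOR 9e) XOR 66 = 25 XOR 66 = 43
byte 4: (87 XOR a1) XOR 69 = 26 XOR 69 = 4f
byte 5: (44 XOR ce) XOR 67 = 8a XOR 67 = ed
byte 6: (3b XOR 0f) XOR 20 = 34 XOR 20 = 14
byte 7: (05 XOR 17) XOR 72 = 12 XOR 72 = 60
byte 8: (2e XOR 1a) XOR 65 = 34 XOR 65 = 51
byte 9: (06 XOR 54) XOR 61 = 52 XOR 61 = 33
byte 10: (01 XOR 2f) XOR 64 = 2e XOR 64 = 4a
byte 11: (42 XOR 0d) XOR 79 = 4f XOR 79 = 36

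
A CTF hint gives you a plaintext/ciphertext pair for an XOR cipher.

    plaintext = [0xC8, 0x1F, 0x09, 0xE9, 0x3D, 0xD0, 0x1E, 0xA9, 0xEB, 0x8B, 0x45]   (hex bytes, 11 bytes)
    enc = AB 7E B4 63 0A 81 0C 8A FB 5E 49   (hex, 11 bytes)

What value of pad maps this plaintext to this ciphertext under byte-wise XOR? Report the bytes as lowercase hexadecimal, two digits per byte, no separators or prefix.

6361bd8a3751122310d50c

Since enc = plaintext ⊕ pad, XORing both sides with plaintext gives pad = plaintext ⊕ enc.
byte 0: 200 ^ 171 =  99
byte 1:  31 ^ 126 =  97
byte 2:   9 ^ 180 = 189
byte 3: 233 ^  99 = 138
byte 4:  61 ^  10 =  55
byte 5: 208 ^ 129 =  81
byte 6:  30 ^  12 =  18
byte 7: 169 ^ 138 =  35
byte 8: 235 ^ 251 =  16
byte 9: 139 ^  94 = 213
byte 10:  69 ^  73 =  12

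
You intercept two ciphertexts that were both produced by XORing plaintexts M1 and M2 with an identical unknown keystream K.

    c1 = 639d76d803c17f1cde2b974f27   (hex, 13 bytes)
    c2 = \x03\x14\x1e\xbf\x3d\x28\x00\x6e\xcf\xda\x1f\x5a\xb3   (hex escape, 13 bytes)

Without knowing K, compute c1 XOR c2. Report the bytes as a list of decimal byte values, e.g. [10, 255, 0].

[96, 137, 104, 103, 62, 233, 127, 114, 17, 241, 136, 21, 148]

c1 ⊕ c2 = (M1 ⊕ K) ⊕ (M2 ⊕ K) = M1 ⊕ M2 — the shared key cancels under XOR.
63 ^ 03 = 60
9d ^ 14 = 89
76 ^ 1e = 68
d8 ^ bf = 67
03 ^ 3d = 3e
c1 ^ 28 = e9
7f ^ 00 = 7f
1c ^ 6e = 72
de ^ cf = 11
2b ^ da = f1
97 ^ 1f = 88
4f ^ 5a = 15
27 ^ b3 = 94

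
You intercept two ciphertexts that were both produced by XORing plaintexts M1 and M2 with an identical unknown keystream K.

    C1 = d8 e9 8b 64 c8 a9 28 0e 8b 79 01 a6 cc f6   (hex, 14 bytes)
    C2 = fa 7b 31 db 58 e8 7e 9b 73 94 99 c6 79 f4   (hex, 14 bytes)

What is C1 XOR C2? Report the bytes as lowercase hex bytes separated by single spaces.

22 92 ba bf 90 41 56 95 f8 ed 98 60 b5 02

C1 ⊕ C2 = (M1 ⊕ K) ⊕ (M2 ⊕ K) = M1 ⊕ M2 — the shared key cancels under XOR.
d8 ⊕ fa = 22
e9 ⊕ 7b = 92
8b ⊕ 31 = ba
64 ⊕ db = bf
c8 ⊕ 58 = 90
a9 ⊕ e8 = 41
28 ⊕ 7e = 56
0e ⊕ 9b = 95
8b ⊕ 73 = f8
79 ⊕ 94 = ed
01 ⊕ 99 = 98
a6 ⊕ c6 = 60
cc ⊕ 79 = b5
f6 ⊕ f4 = 02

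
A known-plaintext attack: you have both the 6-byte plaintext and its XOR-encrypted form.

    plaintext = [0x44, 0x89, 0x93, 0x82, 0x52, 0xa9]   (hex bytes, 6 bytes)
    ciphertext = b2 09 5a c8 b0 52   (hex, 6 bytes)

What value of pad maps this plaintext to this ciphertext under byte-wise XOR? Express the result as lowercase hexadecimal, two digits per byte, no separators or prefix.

f680c94ae2fb

Since ciphertext = plaintext ⊕ pad, XORing both sides with plaintext gives pad = plaintext ⊕ ciphertext.
44 XOR b2 = f6
89 XOR 09 = 80
93 XOR 5a = c9
82 XOR c8 = 4a
52 XOR b0 = e2
a9 XOR 52 = fb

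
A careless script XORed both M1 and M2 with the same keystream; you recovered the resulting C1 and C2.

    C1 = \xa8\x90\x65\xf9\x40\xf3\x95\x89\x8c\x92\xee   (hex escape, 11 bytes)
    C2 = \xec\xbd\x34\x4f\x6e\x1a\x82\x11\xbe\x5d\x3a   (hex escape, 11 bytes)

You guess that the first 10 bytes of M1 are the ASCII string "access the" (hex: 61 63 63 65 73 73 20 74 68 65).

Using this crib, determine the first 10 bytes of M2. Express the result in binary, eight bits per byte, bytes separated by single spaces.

00100101 01001110 00110010 11010011 01011101 10011010 00110111 11101100 01011010 10101010

First, C1 ⊕ C2 = (M1 ⊕ K) ⊕ (M2 ⊕ K) = M1 ⊕ M2, so the key drops out. Then M2 = (M1 ⊕ M2) ⊕ M1 over the first 10 bytes.
byte 0: (a8 ⊕ ec) ⊕ 61 = 44 ⊕ 61 = 25
byte 1: (90 ⊕ bd) ⊕ 63 = 2d ⊕ 63 = 4e
byte 2: (65 ⊕ 34) ⊕ 63 = 51 ⊕ 63 = 32
byte 3: (f9 ⊕ 4f) ⊕ 65 = b6 ⊕ 65 = d3
byte 4: (40 ⊕ 6e) ⊕ 73 = 2e ⊕ 73 = 5d
byte 5: (f3 ⊕ 1a) ⊕ 73 = e9 ⊕ 73 = 9a
byte 6: (95 ⊕ 82) ⊕ 20 = 17 ⊕ 20 = 37
byte 7: (89 ⊕ 11) ⊕ 74 = 98 ⊕ 74 = ec
byte 8: (8c ⊕ be) ⊕ 68 = 32 ⊕ 68 = 5a
byte 9: (92 ⊕ 5d) ⊕ 65 = cf ⊕ 65 = aa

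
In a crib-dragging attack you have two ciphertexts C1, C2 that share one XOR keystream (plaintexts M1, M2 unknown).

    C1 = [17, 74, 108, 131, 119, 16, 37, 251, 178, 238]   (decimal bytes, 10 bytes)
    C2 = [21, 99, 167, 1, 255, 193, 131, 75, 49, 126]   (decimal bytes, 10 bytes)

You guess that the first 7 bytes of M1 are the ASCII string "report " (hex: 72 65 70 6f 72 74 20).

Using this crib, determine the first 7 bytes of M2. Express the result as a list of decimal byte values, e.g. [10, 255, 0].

[118, 76, 187, 237, 250, 165, 134]

First, C1 ⊕ C2 = (M1 ⊕ K) ⊕ (M2 ⊕ K) = M1 ⊕ M2, so the key drops out. Then M2 = (M1 ⊕ M2) ⊕ M1 over the first 7 bytes.
byte 0: (11 XOR 15) XOR 72 = 04 XOR 72 = 76
byte 1: (4a XOR 63) XOR 65 = 29 XOR 65 = 4c
byte 2: (6c XOR a7) XOR 70 = cb XOR 70 = bb
byte 3: (83 XOR 01) XOR 6f = 82 XOR 6f = ed
byte 4: (77 XOR ff) XOR 72 = 88 XOR 72 = fa
byte 5: (10 XOR c1) XOR 74 = d1 XOR 74 = a5
byte 6: (25 XOR 83) XOR 20 = a6 XOR 20 = 86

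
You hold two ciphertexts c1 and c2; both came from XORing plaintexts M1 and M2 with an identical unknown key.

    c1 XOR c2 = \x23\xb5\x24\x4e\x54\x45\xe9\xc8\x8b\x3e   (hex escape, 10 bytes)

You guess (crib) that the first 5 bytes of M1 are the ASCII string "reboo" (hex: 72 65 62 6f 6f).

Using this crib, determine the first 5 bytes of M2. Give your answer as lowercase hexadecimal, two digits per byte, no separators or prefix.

Since c1 ⊕ c2 = M1 ⊕ M2, XORing with the guessed M1 bytes yields the corresponding M2 bytes: M2 = (c1 ⊕ c2) ⊕ M1.
23 ⊕ 72 = 51
b5 ⊕ 65 = d0
24 ⊕ 62 = 46
4e ⊕ 6f = 21
54 ⊕ 6f = 3b

51d046213b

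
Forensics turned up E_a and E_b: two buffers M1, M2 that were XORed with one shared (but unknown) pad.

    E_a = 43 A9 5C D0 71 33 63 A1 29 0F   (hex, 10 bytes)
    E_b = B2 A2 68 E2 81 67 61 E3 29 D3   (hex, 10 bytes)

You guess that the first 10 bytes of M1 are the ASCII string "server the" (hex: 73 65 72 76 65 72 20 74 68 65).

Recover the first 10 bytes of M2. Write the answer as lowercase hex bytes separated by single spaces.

82 6e 46 44 95 26 22 36 68 b9

First, E_a ⊕ E_b = (M1 ⊕ K) ⊕ (M2 ⊕ K) = M1 ⊕ M2, so the key drops out. Then M2 = (M1 ⊕ M2) ⊕ M1 over the first 10 bytes.
byte 0: (43 ^ b2) ^ 73 = f1 ^ 73 = 82
byte 1: (a9 ^ a2) ^ 65 = 0b ^ 65 = 6e
byte 2: (5c ^ 68) ^ 72 = 34 ^ 72 = 46
byte 3: (d0 ^ e2) ^ 76 = 32 ^ 76 = 44
byte 4: (71 ^ 81) ^ 65 = f0 ^ 65 = 95
byte 5: (33 ^ 67) ^ 72 = 54 ^ 72 = 26
byte 6: (63 ^ 61) ^ 20 = 02 ^ 20 = 22
byte 7: (a1 ^ e3) ^ 74 = 42 ^ 74 = 36
byte 8: (29 ^ 29) ^ 68 = 00 ^ 68 = 68
byte 9: (0f ^ d3) ^ 65 = dc ^ 65 = b9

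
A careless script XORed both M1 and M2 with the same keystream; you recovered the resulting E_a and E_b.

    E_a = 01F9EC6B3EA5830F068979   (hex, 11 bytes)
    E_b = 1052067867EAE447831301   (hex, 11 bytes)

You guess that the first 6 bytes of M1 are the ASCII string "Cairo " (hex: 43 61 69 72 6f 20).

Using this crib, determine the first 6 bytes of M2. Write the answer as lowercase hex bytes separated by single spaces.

First, E_a ⊕ E_b = (M1 ⊕ K) ⊕ (M2 ⊕ K) = M1 ⊕ M2, so the key drops out. Then M2 = (M1 ⊕ M2) ⊕ M1 over the first 6 bytes.
byte 0: (01 XOR 10) XOR 43 = 11 XOR 43 = 52
byte 1: (f9 XOR 52) XOR 61 = ab XOR 61 = ca
byte 2: (ec XOR 06) XOR 69 = ea XOR 69 = 83
byte 3: (6b XOR 78) XOR 72 = 13 XOR 72 = 61
byte 4: (3e XOR 67) XOR 6f = 59 XOR 6f = 36
byte 5: (a5 XOR ea) XOR 20 = 4f XOR 20 = 6f

52 ca 83 61 36 6f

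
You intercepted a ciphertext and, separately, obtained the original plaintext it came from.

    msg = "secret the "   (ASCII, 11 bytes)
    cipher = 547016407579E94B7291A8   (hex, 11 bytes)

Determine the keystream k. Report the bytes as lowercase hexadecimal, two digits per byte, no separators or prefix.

27157532100dc93f1af488

Since cipher = msg ⊕ k, XORing both sides with msg gives k = msg ⊕ cipher.
73 ^ 54 = 27
65 ^ 70 = 15
63 ^ 16 = 75
72 ^ 40 = 32
65 ^ 75 = 10
74 ^ 79 = 0d
20 ^ e9 = c9
74 ^ 4b = 3f
68 ^ 72 = 1a
65 ^ 91 = f4
20 ^ a8 = 88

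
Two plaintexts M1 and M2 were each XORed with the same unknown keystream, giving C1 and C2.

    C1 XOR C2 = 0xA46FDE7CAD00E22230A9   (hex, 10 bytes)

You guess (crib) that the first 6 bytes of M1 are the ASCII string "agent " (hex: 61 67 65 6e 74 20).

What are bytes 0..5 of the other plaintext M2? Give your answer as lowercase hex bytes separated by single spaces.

c5 08 bb 12 d9 20

Since C1 ⊕ C2 = M1 ⊕ M2, XORing with the guessed M1 bytes yields the corresponding M2 bytes: M2 = (C1 ⊕ C2) ⊕ M1.
a4 XOR 61 = c5
6f XOR 67 = 08
de XOR 65 = bb
7c XOR 6e = 12
ad XOR 74 = d9
00 XOR 20 = 20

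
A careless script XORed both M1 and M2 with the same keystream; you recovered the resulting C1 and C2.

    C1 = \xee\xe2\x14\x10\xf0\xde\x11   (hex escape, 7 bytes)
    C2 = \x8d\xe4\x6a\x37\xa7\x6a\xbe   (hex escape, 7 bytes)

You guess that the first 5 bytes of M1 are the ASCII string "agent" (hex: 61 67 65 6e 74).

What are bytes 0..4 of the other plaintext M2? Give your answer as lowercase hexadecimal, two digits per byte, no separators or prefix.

First, C1 ⊕ C2 = (M1 ⊕ K) ⊕ (M2 ⊕ K) = M1 ⊕ M2, so the key drops out. Then M2 = (M1 ⊕ M2) ⊕ M1 over the first 5 bytes.
byte 0: (ee ^ 8d) ^ 61 = 63 ^ 61 = 02
byte 1: (e2 ^ e4) ^ 67 = 06 ^ 67 = 61
byte 2: (14 ^ 6a) ^ 65 = 7e ^ 65 = 1b
byte 3: (10 ^ 37) ^ 6e = 27 ^ 6e = 49
byte 4: (f0 ^ a7) ^ 74 = 57 ^ 74 = 23

02611b4923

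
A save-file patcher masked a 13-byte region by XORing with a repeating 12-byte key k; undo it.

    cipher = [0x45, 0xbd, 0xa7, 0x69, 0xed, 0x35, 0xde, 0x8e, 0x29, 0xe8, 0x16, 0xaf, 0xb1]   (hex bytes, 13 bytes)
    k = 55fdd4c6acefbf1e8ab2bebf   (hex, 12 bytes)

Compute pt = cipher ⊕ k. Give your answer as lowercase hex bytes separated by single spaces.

10 40 73 af 41 da 61 90 a3 5a a8 10 e4

The 12-byte key repeats, so the effective keystream is 55 fd d4 c6 ac ef bf 1e 8a b2 be bf 55.
byte 0:  69 xor  85 =  16
byte 1: 189 xor 253 =  64
byte 2: 167 xor 212 = 115
byte 3: 105 xor 198 = 175
byte 4: 237 xor 172 =  65
byte 5:  53 xor 239 = 218
byte 6: 222 xor 191 =  97
byte 7: 142 xor  30 = 144
byte 8:  41 xor 138 = 163
byte 9: 232 xor 178 =  90
byte 10:  22 xor 190 = 168
byte 11: 175 xor 191 =  16
byte 12: 177 xor  85 = 228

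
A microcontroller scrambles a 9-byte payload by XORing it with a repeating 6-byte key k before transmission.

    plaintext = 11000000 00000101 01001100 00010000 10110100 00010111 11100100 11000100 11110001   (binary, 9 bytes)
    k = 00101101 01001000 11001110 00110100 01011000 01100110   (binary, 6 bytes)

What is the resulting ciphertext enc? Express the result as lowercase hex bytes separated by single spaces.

ed 4d 82 24 ec 71 c9 8c 3f

The 6-byte key repeats, so the effective keystream is 2d 48 ce 34 58 66 2d 48 ce.
byte 0: c0 ⊕ 2d = ed
byte 1: 05 ⊕ 48 = 4d
byte 2: 4c ⊕ ce = 82
byte 3: 10 ⊕ 34 = 24
byte 4: b4 ⊕ 58 = ec
byte 5: 17 ⊕ 66 = 71
byte 6: e4 ⊕ 2d = c9
byte 7: c4 ⊕ 48 = 8c
byte 8: f1 ⊕ ce = 3f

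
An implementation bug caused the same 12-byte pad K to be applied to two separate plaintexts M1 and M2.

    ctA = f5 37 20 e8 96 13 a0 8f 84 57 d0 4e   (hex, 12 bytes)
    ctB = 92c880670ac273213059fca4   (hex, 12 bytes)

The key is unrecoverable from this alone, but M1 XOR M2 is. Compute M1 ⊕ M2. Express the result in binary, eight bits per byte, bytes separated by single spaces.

01100111 11111111 10100000 10001111 10011100 11010001 11010011 10101110 10110100 00001110 00101100 11101010

ctA ⊕ ctB = (M1 ⊕ K) ⊕ (M2 ⊕ K) = M1 ⊕ M2 — the shared key cancels under XOR.
f5 XOR 92 = 67
37 XOR c8 = ff
20 XOR 80 = a0
e8 XOR 67 = 8f
96 XOR 0a = 9c
13 XOR c2 = d1
a0 XOR 73 = d3
8f XOR 21 = ae
84 XOR 30 = b4
57 XOR 59 = 0e
d0 XOR fc = 2c
4e XOR a4 = ea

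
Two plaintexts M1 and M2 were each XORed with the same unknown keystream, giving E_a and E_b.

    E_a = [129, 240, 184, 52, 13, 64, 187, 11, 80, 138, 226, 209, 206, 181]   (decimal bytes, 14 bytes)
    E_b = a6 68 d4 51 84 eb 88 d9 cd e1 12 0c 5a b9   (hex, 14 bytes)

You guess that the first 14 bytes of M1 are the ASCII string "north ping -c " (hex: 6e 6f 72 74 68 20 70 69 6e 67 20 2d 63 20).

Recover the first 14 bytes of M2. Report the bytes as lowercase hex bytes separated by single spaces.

49 f7 1e 11 e1 8b 43 bb f3 0c d0 f0 f7 2c

First, E_a ⊕ E_b = (M1 ⊕ K) ⊕ (M2 ⊕ K) = M1 ⊕ M2, so the key drops out. Then M2 = (M1 ⊕ M2) ⊕ M1 over the first 14 bytes.
byte 0: (81 xor a6) xor 6e = 27 xor 6e = 49
byte 1: (f0 xor 68) xor 6f = 98 xor 6f = f7
byte 2: (b8 xor d4) xor 72 = 6c xor 72 = 1e
byte 3: (34 xor 51) xor 74 = 65 xor 74 = 11
byte 4: (0d xor 84) xor 68 = 89 xor 68 = e1
byte 5: (40 xor eb) xor 20 = ab xor 20 = 8b
byte 6: (bb xor 88) xor 70 = 33 xor 70 = 43
byte 7: (0b xor d9) xor 69 = d2 xor 69 = bb
byte 8: (50 xor cd) xor 6e = 9d xor 6e = f3
byte 9: (8a xor e1) xor 67 = 6b xor 67 = 0c
byte 10: (e2 xor 12) xor 20 = f0 xor 20 = d0
byte 11: (d1 xor 0c) xor 2d = dd xor 2d = f0
byte 12: (ce xor 5a) xor 63 = 94 xor 63 = f7
byte 13: (b5 xor b9) xor 20 = 0c xor 20 = 2c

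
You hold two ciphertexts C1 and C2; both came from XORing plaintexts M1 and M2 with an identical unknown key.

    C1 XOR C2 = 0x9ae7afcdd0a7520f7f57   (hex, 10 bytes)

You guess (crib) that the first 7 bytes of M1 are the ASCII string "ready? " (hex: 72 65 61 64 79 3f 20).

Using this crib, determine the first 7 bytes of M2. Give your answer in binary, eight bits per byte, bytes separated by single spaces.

Since C1 ⊕ C2 = M1 ⊕ M2, XORing with the guessed M1 bytes yields the corresponding M2 bytes: M2 = (C1 ⊕ C2) ⊕ M1.
154 ⊕ 114 = 232
231 ⊕ 101 = 130
175 ⊕  97 = 206
205 ⊕ 100 = 169
208 ⊕ 121 = 169
167 ⊕  63 = 152
 82 ⊕  32 = 114

11101000 10000010 11001110 10101001 10101001 10011000 01110010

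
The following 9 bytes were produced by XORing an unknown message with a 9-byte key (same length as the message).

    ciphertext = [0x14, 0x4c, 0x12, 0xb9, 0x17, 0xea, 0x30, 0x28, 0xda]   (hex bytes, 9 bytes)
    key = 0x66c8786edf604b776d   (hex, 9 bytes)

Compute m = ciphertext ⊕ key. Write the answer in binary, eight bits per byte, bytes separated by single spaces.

01110010 10000100 01101010 11010111 11001000 10001010 01111011 01011111 10110111

XOR is its own inverse, so applying the key byte-wise gives the result directly.
14 xor 66 = 72
4c xor c8 = 84
12 xor 78 = 6a
b9 xor 6e = d7
17 xor df = c8
ea xor 60 = 8a
30 xor 4b = 7b
28 xor 77 = 5f
da xor 6d = b7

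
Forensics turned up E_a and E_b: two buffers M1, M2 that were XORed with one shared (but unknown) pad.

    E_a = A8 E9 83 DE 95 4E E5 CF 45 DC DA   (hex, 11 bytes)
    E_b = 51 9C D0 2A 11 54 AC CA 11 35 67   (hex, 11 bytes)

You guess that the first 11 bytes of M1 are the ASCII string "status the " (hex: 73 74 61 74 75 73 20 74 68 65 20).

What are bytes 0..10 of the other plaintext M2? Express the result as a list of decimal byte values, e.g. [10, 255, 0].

[138, 1, 50, 128, 241, 105, 105, 113, 60, 140, 157]

First, E_a ⊕ E_b = (M1 ⊕ K) ⊕ (M2 ⊕ K) = M1 ⊕ M2, so the key drops out. Then M2 = (M1 ⊕ M2) ⊕ M1 over the first 11 bytes.
byte 0: (a8 xor 51) xor 73 = f9 xor 73 = 8a
byte 1: (e9 xor 9c) xor 74 = 75 xor 74 = 01
byte 2: (83 xor d0) xor 61 = 53 xor 61 = 32
byte 3: (de xor 2a) xor 74 = f4 xor 74 = 80
byte 4: (95 xor 11) xor 75 = 84 xor 75 = f1
byte 5: (4e xor 54) xor 73 = 1a xor 73 = 69
byte 6: (e5 xor ac) xor 20 = 49 xor 20 = 69
byte 7: (cf xor ca) xor 74 = 05 xor 74 = 71
byte 8: (45 xor 11) xor 68 = 54 xor 68 = 3c
byte 9: (dc xor 35) xor 65 = e9 xor 65 = 8c
byte 10: (da xor 67) xor 20 = bd xor 20 = 9d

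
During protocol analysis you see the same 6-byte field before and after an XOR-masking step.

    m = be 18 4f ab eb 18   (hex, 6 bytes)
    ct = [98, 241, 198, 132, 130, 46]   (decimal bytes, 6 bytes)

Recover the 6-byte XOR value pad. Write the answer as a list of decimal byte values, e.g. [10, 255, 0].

Since ct = m ⊕ pad, XORing both sides with m gives pad = m ⊕ ct.
byte 0: be ⊕ 62 = dc
byte 1: 18 ⊕ f1 = e9
byte 2: 4f ⊕ c6 = 89
byte 3: ab ⊕ 84 = 2f
byte 4: eb ⊕ 82 = 69
byte 5: 18 ⊕ 2e = 36

[220, 233, 137, 47, 105, 54]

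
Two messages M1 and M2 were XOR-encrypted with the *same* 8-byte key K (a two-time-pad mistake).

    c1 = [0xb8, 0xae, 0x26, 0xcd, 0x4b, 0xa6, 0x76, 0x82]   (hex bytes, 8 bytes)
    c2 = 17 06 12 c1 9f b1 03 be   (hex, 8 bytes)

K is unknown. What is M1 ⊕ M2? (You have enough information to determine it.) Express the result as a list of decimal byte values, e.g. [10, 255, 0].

[175, 168, 52, 12, 212, 23, 117, 60]

c1 ⊕ c2 = (M1 ⊕ K) ⊕ (M2 ⊕ K) = M1 ⊕ M2 — the shared key cancels under XOR.
b8 ^ 17 = af
ae ^ 06 = a8
26 ^ 12 = 34
cd ^ c1 = 0c
4b ^ 9f = d4
a6 ^ b1 = 17
76 ^ 03 = 75
82 ^ be = 3c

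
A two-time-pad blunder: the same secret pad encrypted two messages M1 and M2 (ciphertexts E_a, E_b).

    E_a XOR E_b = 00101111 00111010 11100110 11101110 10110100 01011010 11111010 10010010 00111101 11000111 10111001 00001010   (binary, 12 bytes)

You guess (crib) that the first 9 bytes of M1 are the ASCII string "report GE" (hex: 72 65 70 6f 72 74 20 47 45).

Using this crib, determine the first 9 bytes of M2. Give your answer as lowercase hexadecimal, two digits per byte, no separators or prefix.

5d5f9681c62edad578

Since E_a ⊕ E_b = M1 ⊕ M2, XORing with the guessed M1 bytes yields the corresponding M2 bytes: M2 = (E_a ⊕ E_b) ⊕ M1.
2f ^ 72 = 5d
3a ^ 65 = 5f
e6 ^ 70 = 96
ee ^ 6f = 81
b4 ^ 72 = c6
5a ^ 74 = 2e
fa ^ 20 = da
92 ^ 47 = d5
3d ^ 45 = 78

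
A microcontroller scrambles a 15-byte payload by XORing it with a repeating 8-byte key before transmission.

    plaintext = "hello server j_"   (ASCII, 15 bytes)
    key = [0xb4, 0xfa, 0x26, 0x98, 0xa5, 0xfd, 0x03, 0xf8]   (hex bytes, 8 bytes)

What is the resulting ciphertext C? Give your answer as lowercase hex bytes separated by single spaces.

dc 9f 4a f4 ca dd 70 9d c6 8c 43 ea 85 97 5c

The 8-byte key repeats, so the effective keystream is b4 fa 26 98 a5 fd 03 f8 b4 fa 26 98 a5 fd 03.
byte 0: 104 ^ 180 = 220
byte 1: 101 ^ 250 = 159
byte 2: 108 ^  38 =  74
byte 3: 108 ^ 152 = 244
byte 4: 111 ^ 165 = 202
byte 5:  32 ^ 253 = 221
byte 6: 115 ^   3 = 112
byte 7: 101 ^ 248 = 157
byte 8: 114 ^ 180 = 198
byte 9: 118 ^ 250 = 140
byte 10: 101 ^  38 =  67
byte 11: 114 ^ 152 = 234
byte 12:  32 ^ 165 = 133
byte 13: 106 ^ 253 = 151
byte 14:  95 ^   3 =  92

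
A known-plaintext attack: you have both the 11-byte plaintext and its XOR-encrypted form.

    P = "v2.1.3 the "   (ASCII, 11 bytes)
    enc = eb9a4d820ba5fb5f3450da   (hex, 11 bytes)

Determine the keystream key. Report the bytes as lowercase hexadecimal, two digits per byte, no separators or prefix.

9da863b32596db2b5c35fa

Since enc = P ⊕ key, XORing both sides with P gives key = P ⊕ enc.
byte 0: 01110110 ^ 11101011 = 10011101
byte 1: 00110010 ^ 10011010 = 10101000
byte 2: 00101110 ^ 01001101 = 01100011
byte 3: 00110001 ^ 10000010 = 10110011
byte 4: 00101110 ^ 00001011 = 00100101
byte 5: 00110011 ^ 10100101 = 10010110
byte 6: 00100000 ^ 11111011 = 11011011
byte 7: 01110100 ^ 01011111 = 00101011
byte 8: 01101000 ^ 00110100 = 01011100
byte 9: 01100101 ^ 01010000 = 00110101
byte 10: 00100000 ^ 11011010 = 11111010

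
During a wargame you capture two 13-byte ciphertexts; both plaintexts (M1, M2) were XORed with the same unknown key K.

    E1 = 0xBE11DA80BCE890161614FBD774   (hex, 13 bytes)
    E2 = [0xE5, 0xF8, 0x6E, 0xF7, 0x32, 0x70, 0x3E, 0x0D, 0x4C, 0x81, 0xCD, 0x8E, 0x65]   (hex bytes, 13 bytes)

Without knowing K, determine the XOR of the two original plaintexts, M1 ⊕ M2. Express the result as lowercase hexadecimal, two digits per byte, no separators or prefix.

E1 ⊕ E2 = (M1 ⊕ K) ⊕ (M2 ⊕ K) = M1 ⊕ M2 — the shared key cancels under XOR.
10111110 ⊕ 11100101 = 01011011
00010001 ⊕ 11111000 = 11101001
11011010 ⊕ 01101110 = 10110100
10000000 ⊕ 11110111 = 01110111
10111100 ⊕ 00110010 = 10001110
11101000 ⊕ 01110000 = 10011000
10010000 ⊕ 00111110 = 10101110
00010110 ⊕ 00001101 = 00011011
00010110 ⊕ 01001100 = 01011010
00010100 ⊕ 10000001 = 10010101
11111011 ⊕ 11001101 = 00110110
11010111 ⊕ 10001110 = 01011001
01110100 ⊕ 01100101 = 00010001

5be9b4778e98ae1b5a95365911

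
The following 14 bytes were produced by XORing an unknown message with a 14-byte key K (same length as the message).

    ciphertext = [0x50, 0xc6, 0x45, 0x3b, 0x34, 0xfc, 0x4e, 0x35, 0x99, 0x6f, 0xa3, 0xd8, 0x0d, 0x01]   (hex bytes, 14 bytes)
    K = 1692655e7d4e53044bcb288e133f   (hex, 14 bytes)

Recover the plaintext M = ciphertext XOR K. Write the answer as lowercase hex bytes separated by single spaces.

46 54 20 65 49 b2 1d 31 d2 a4 8b 56 1e 3e

XOR is its own inverse, so applying the key byte-wise gives the result directly.
50 ^ 16 = 46
c6 ^ 92 = 54
45 ^ 65 = 20
3b ^ 5e = 65
34 ^ 7d = 49
fc ^ 4e = b2
4e ^ 53 = 1d
35 ^ 04 = 31
99 ^ 4b = d2
6f ^ cb = a4
a3 ^ 28 = 8b
d8 ^ 8e = 56
0d ^ 13 = 1e
01 ^ 3f = 3e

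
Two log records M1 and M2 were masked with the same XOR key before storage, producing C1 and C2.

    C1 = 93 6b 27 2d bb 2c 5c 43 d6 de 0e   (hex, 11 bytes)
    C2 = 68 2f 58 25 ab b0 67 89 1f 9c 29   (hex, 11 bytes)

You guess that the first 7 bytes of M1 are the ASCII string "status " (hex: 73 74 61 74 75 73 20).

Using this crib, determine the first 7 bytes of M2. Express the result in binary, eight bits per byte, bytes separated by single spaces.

First, C1 ⊕ C2 = (M1 ⊕ K) ⊕ (M2 ⊕ K) = M1 ⊕ M2, so the key drops out. Then M2 = (M1 ⊕ M2) ⊕ M1 over the first 7 bytes.
byte 0: (93 xor 68) xor 73 = fb xor 73 = 88
byte 1: (6b xor 2f) xor 74 = 44 xor 74 = 30
byte 2: (27 xor 58) xor 61 = 7f xor 61 = 1e
byte 3: (2d xor 25) xor 74 = 08 xor 74 = 7c
byte 4: (bb xor ab) xor 75 = 10 xor 75 = 65
byte 5: (2c xor b0) xor 73 = 9c xor 73 = ef
byte 6: (5c xor 67) xor 20 = 3b xor 20 = 1b

10001000 00110000 00011110 01111100 01100101 11101111 00011011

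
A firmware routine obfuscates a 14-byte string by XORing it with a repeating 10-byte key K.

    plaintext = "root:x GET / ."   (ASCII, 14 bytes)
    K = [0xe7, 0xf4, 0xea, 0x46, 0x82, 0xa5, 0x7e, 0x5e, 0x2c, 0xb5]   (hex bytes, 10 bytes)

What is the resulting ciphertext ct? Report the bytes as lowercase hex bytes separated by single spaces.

95 9b 85 32 b8 dd 5e 19 69 e1 c7 db ca 68

The 10-byte key repeats, so the effective keystream is e7 f4 ea 46 82 a5 7e 5e 2c b5 e7 f4 ea 46.
byte 0: 72 ⊕ e7 = 95
byte 1: 6f ⊕ f4 = 9b
byte 2: 6f ⊕ ea = 85
byte 3: 74 ⊕ 46 = 32
byte 4: 3a ⊕ 82 = b8
byte 5: 78 ⊕ a5 = dd
byte 6: 20 ⊕ 7e = 5e
byte 7: 47 ⊕ 5e = 19
byte 8: 45 ⊕ 2c = 69
byte 9: 54 ⊕ b5 = e1
byte 10: 20 ⊕ e7 = c7
byte 11: 2f ⊕ f4 = db
byte 12: 20 ⊕ ea = ca
byte 13: 2e ⊕ 46 = 68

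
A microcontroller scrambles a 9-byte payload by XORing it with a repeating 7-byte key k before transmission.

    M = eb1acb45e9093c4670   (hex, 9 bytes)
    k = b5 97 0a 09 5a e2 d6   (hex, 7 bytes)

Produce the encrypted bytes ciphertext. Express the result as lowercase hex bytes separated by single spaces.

The 7-byte key repeats, so the effective keystream is b5 97 0a 09 5a e2 d6 b5 97.
byte 0: 11101011 XOR 10110101 = 01011110
byte 1: 00011010 XOR 10010111 = 10001101
byte 2: 11001011 XOR 00001010 = 11000001
byte 3: 01000101 XOR 00001001 = 01001100
byte 4: 11101001 XOR 01011010 = 10110011
byte 5: 00001001 XOR 11100010 = 11101011
byte 6: 00111100 XOR 11010110 = 11101010
byte 7: 01000110 XOR 10110101 = 11110011
byte 8: 01110000 XOR 10010111 = 11100111

5e 8d c1 4c b3 eb ea f3 e7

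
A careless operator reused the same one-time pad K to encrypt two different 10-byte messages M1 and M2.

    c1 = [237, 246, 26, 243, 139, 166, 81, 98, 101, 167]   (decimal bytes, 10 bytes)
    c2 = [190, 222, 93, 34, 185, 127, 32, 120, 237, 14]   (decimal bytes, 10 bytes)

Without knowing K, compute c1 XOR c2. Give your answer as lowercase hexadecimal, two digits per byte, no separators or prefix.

532847d132d9711a88a9

c1 ⊕ c2 = (M1 ⊕ K) ⊕ (M2 ⊕ K) = M1 ⊕ M2 — the shared key cancels under XOR.
ed ^ be = 53
f6 ^ de = 28
1a ^ 5d = 47
f3 ^ 22 = d1
8b ^ b9 = 32
a6 ^ 7f = d9
51 ^ 20 = 71
62 ^ 78 = 1a
65 ^ ed = 88
a7 ^ 0e = a9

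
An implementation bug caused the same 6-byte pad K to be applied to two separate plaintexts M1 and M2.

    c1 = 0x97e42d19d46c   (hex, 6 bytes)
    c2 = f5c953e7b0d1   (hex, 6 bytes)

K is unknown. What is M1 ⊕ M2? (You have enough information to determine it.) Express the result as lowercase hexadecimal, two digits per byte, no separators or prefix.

c1 ⊕ c2 = (M1 ⊕ K) ⊕ (M2 ⊕ K) = M1 ⊕ M2 — the shared key cancels under XOR.
151 xor 245 =  98
228 xor 201 =  45
 45 xor  83 = 126
 25 xor 231 = 254
212 xor 176 = 100
108 xor 209 = 189

622d7efe64bd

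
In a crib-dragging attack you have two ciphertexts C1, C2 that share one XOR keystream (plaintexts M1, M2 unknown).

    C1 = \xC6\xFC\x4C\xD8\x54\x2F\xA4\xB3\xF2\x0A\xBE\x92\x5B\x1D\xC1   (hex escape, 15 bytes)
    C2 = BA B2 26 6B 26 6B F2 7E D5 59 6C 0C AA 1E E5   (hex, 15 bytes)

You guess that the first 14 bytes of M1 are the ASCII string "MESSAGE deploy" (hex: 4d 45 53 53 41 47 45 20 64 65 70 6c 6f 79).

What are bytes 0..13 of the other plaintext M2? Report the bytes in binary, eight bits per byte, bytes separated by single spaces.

00110001 00001011 00111001 11100000 00110011 00000011 00010011 11101101 01000011 00110110 10100010 11110010 10011110 01111010

First, C1 ⊕ C2 = (M1 ⊕ K) ⊕ (M2 ⊕ K) = M1 ⊕ M2, so the key drops out. Then M2 = (M1 ⊕ M2) ⊕ M1 over the first 14 bytes.
byte 0: (c6 ⊕ ba) ⊕ 4d = 7c ⊕ 4d = 31
byte 1: (fc ⊕ b2) ⊕ 45 = 4e ⊕ 45 = 0b
byte 2: (4c ⊕ 26) ⊕ 53 = 6a ⊕ 53 = 39
byte 3: (d8 ⊕ 6b) ⊕ 53 = b3 ⊕ 53 = e0
byte 4: (54 ⊕ 26) ⊕ 41 = 72 ⊕ 41 = 33
byte 5: (2f ⊕ 6b) ⊕ 47 = 44 ⊕ 47 = 03
byte 6: (a4 ⊕ f2) ⊕ 45 = 56 ⊕ 45 = 13
byte 7: (b3 ⊕ 7e) ⊕ 20 = cd ⊕ 20 = ed
byte 8: (f2 ⊕ d5) ⊕ 64 = 27 ⊕ 64 = 43
byte 9: (0a ⊕ 59) ⊕ 65 = 53 ⊕ 65 = 36
byte 10: (be ⊕ 6c) ⊕ 70 = d2 ⊕ 70 = a2
byte 11: (92 ⊕ 0c) ⊕ 6c = 9e ⊕ 6c = f2
byte 12: (5b ⊕ aa) ⊕ 6f = f1 ⊕ 6f = 9e
byte 13: (1d ⊕ 1e) ⊕ 79 = 03 ⊕ 79 = 7a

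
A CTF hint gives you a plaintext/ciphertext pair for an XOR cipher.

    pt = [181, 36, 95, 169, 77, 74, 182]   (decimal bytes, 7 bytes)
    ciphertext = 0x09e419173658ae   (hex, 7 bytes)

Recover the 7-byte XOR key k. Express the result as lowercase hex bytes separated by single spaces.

Since ciphertext = pt ⊕ k, XORing both sides with pt gives k = pt ⊕ ciphertext.
byte 0: b5 xor 09 = bc
byte 1: 24 xor e4 = c0
byte 2: 5f xor 19 = 46
byte 3: a9 xor 17 = be
byte 4: 4d xor 36 = 7b
byte 5: 4a xor 58 = 12
byte 6: b6 xor ae = 18

bc c0 46 be 7b 12 18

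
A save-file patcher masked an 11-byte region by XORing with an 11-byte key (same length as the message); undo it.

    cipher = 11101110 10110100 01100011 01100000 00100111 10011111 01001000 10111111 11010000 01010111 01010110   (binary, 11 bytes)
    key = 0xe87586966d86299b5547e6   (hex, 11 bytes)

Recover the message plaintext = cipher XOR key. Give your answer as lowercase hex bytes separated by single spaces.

06 c1 e5 f6 4a 19 61 24 85 10 b0

238 xor 232 =   6
180 xor 117 = 193
 99 xor 134 = 229
 96 xor 150 = 246
 39 xor 109 =  74
159 xor 134 =  25
 72 xor  41 =  97
191 xor 155 =  36
208 xor  85 = 133
 87 xor  71 =  16
 86 xor 230 = 176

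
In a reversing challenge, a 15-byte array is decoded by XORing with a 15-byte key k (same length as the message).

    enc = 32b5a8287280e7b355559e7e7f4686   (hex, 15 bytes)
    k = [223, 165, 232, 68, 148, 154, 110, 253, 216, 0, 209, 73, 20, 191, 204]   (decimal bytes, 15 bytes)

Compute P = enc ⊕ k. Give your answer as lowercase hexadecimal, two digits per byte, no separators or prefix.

ed10406ce61a894e8d554f376bf94a

byte 0: 32 ^ df = ed
byte 1: b5 ^ a5 = 10
byte 2: a8 ^ e8 = 40
byte 3: 28 ^ 44 = 6c
byte 4: 72 ^ 94 = e6
byte 5: 80 ^ 9a = 1a
byte 6: e7 ^ 6e = 89
byte 7: b3 ^ fd = 4e
byte 8: 55 ^ d8 = 8d
byte 9: 55 ^ 00 = 55
byte 10: 9e ^ d1 = 4f
byte 11: 7e ^ 49 = 37
byte 12: 7f ^ 14 = 6b
byte 13: 46 ^ bf = f9
byte 14: 86 ^ cc = 4a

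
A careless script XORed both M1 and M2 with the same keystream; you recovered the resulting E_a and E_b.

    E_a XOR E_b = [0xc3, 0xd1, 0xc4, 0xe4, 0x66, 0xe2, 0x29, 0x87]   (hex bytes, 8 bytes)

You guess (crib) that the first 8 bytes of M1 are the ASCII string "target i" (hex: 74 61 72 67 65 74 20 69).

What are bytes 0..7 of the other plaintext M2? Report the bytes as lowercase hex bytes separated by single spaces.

Since E_a ⊕ E_b = M1 ⊕ M2, XORing with the guessed M1 bytes yields the corresponding M2 bytes: M2 = (E_a ⊕ E_b) ⊕ M1.
c3 ⊕ 74 = b7
d1 ⊕ 61 = b0
c4 ⊕ 72 = b6
e4 ⊕ 67 = 83
66 ⊕ 65 = 03
e2 ⊕ 74 = 96
29 ⊕ 20 = 09
87 ⊕ 69 = ee

b7 b0 b6 83 03 96 09 ee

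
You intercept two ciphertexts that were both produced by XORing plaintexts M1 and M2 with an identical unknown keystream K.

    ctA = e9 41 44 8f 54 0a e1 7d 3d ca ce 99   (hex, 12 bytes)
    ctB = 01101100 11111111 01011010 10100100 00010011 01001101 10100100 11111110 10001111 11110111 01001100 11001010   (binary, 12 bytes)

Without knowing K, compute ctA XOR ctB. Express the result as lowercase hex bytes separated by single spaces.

ctA ⊕ ctB = (M1 ⊕ K) ⊕ (M2 ⊕ K) = M1 ⊕ M2 — the shared key cancels under XOR.
233 xor 108 = 133
 65 xor 255 = 190
 68 xor  90 =  30
143 xor 164 =  43
 84 xor  19 =  71
 10 xor  77 =  71
225 xor 164 =  69
125 xor 254 = 131
 61 xor 143 = 178
202 xor 247 =  61
206 xor  76 = 130
153 xor 202 =  83

85 be 1e 2b 47 47 45 83 b2 3d 82 53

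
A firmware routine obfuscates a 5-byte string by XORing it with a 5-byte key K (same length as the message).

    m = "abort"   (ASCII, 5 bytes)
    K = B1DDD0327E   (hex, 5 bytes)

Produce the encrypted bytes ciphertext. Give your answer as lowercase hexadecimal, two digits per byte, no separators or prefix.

d0bfbf400a

01100001 ⊕ 10110001 = 11010000
01100010 ⊕ 11011101 = 10111111
01101111 ⊕ 11010000 = 10111111
01110010 ⊕ 00110010 = 01000000
01110100 ⊕ 01111110 = 00001010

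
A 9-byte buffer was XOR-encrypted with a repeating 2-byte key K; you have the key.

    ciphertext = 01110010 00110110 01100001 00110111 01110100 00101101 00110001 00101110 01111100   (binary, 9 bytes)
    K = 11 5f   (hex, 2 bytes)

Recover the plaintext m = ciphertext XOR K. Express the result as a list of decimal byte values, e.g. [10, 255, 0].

[99, 105, 112, 104, 101, 114, 32, 113, 109]

The 2-byte key repeats, so the effective keystream is 11 5f 11 5f 11 5f 11 5f 11.
byte 0: 72 ⊕ 11 = 63
byte 1: 36 ⊕ 5f = 69
byte 2: 61 ⊕ 11 = 70
byte 3: 37 ⊕ 5f = 68
byte 4: 74 ⊕ 11 = 65
byte 5: 2d ⊕ 5f = 72
byte 6: 31 ⊕ 11 = 20
byte 7: 2e ⊕ 5f = 71
byte 8: 7c ⊕ 11 = 6d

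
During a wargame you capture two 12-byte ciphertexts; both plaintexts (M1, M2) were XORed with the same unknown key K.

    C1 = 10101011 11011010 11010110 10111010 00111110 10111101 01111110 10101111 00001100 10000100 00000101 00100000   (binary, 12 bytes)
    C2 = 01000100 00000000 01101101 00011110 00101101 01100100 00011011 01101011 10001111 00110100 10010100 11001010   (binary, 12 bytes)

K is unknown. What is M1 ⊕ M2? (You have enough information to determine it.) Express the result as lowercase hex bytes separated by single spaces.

ef da bb a4 13 d9 65 c4 83 b0 91 ea

C1 ⊕ C2 = (M1 ⊕ K) ⊕ (M2 ⊕ K) = M1 ⊕ M2 — the shared key cancels under XOR.
ab XOR 44 = ef
da XOR 00 = da
d6 XOR 6d = bb
ba XOR 1e = a4
3e XOR 2d = 13
bd XOR 64 = d9
7e XOR 1b = 65
af XOR 6b = c4
0c XOR 8f = 83
84 XOR 34 = b0
05 XOR 94 = 91
20 XOR ca = ea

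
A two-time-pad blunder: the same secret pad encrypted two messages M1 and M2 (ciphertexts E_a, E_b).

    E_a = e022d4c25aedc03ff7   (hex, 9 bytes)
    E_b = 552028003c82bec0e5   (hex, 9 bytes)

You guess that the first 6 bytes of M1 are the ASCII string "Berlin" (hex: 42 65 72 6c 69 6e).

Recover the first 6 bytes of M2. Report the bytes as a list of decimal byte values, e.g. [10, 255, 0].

[247, 103, 142, 174, 15, 1]

First, E_a ⊕ E_b = (M1 ⊕ K) ⊕ (M2 ⊕ K) = M1 ⊕ M2, so the key drops out. Then M2 = (M1 ⊕ M2) ⊕ M1 over the first 6 bytes.
byte 0: (e0 xor 55) xor 42 = b5 xor 42 = f7
byte 1: (22 xor 20) xor 65 = 02 xor 65 = 67
byte 2: (d4 xor 28) xor 72 = fc xor 72 = 8e
byte 3: (c2 xor 00) xor 6c = c2 xor 6c = ae
byte 4: (5a xor 3c) xor 69 = 66 xor 69 = 0f
byte 5: (ed xor 82) xor 6e = 6f xor 6e = 01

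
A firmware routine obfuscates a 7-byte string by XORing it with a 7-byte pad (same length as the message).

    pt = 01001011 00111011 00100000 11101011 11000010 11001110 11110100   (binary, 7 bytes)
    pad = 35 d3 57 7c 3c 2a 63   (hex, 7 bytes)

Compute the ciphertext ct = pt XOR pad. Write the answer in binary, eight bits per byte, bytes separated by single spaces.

01111110 11101000 01110111 10010111 11111110 11100100 10010111

4b xor 35 = 7e
3b xor d3 = e8
20 xor 57 = 77
eb xor 7c = 97
c2 xor 3c = fe
ce xor 2a = e4
f4 xor 63 = 97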